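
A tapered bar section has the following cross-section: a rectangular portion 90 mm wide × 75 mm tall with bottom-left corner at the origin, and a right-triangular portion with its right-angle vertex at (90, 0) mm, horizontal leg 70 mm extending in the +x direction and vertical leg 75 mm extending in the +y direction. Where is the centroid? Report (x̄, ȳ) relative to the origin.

rectangular portion: A = 90 × 75 = 6750.00, centroid at (45.00, 37.50).
triangular portion: A = ½·70·75 = 2625.00, centroid at (113.33, 25.00).
ΣA = 9375.00 mm², ΣAx̄ = 601250.00 mm³, ΣAȳ = 318750.00 mm³.
x̄ = 601250.00/9375.00 = 64.13 mm; ȳ = 318750.00/9375.00 = 34.00 mm.

x̄ = 64.13 mm, ȳ = 34.00 mm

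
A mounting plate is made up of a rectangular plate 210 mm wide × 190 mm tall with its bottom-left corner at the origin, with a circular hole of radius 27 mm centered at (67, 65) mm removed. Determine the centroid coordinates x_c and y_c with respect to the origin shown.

x_c = 107.31 mm, y_c = 96.83 mm

Part | A | x̄ᵢ | ȳᵢ | A·x̄ᵢ | A·ȳᵢ
plate | 39900.00 | 105.00 | 95.00 | 4189500.00 | 3790500.00
hole | -2290.22 | 67.00 | 65.00 | -153444.81 | -148864.37
Σ | 37609.78 |  |  | 4036055.19 | 3641635.63
x_c = 4036055.19 / 37609.78 = 107.31 mm
y_c = 3641635.63 / 37609.78 = 96.83 mm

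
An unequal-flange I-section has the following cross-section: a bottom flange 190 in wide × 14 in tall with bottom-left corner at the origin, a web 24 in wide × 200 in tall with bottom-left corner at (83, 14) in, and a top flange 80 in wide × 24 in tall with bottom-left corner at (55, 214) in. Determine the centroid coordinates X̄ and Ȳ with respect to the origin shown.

X̄ = 95.00 in, Ȳ = 106.58 in

bottom flange: A = 190 × 14 = 2660.00, centroid at (95.00, 7.00).
web: A = 24 × 200 = 4800.00, centroid at (95.00, 114.00).
top flange: A = 80 × 24 = 1920.00, centroid at (95.00, 226.00).
ΣA = 9380.00 in², ΣAX̄ = 891100.00 in³, ΣAȲ = 999740.00 in³.
X̄ = 891100.00/9380.00 = 95.00 in; Ȳ = 999740.00/9380.00 = 106.58 in.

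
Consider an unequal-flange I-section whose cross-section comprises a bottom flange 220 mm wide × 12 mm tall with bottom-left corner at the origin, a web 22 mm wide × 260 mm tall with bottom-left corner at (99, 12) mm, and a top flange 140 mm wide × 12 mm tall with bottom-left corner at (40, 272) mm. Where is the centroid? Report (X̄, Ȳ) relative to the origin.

X̄ = 110.00 mm, Ȳ = 129.00 mm

bottom flange: A = 220 × 12 = 2640.00, centroid at (110.00, 6.00).
web: A = 22 × 260 = 5720.00, centroid at (110.00, 142.00).
top flange: A = 140 × 12 = 1680.00, centroid at (110.00, 278.00).
ΣA = 10040.00 mm², ΣAX̄ = 1104400.00 mm³, ΣAȲ = 1295120.00 mm³.
X̄ = 1104400.00/10040.00 = 110.00 mm; Ȳ = 1295120.00/10040.00 = 129.00 mm.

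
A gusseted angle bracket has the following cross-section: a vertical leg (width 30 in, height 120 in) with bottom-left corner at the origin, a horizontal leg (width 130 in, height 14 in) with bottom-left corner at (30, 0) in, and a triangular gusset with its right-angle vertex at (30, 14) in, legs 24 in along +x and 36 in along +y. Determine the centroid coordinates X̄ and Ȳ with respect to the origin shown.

X̄ = 41.58 in, Ȳ = 41.01 in

Part | A | x̄ᵢ | ȳᵢ | A·x̄ᵢ | A·ȳᵢ
vertical leg | 3600.00 | 15.00 | 60.00 | 54000.00 | 216000.00
horizontal leg | 1820.00 | 95.00 | 7.00 | 172900.00 | 12740.00
gusset | 432.00 | 38.00 | 26.00 | 16416.00 | 11232.00
Σ | 5852.00 |  |  | 243316.00 | 239972.00
X̄ = 243316.00 / 5852.00 = 41.58 in
Ȳ = 239972.00 / 5852.00 = 41.01 in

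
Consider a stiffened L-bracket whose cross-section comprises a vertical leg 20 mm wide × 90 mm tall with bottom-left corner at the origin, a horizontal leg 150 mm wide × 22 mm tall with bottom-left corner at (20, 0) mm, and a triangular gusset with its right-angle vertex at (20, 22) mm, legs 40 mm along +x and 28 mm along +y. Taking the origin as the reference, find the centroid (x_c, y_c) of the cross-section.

x_c = 61.87 mm, y_c = 23.82 mm

vertical leg: A = 20 × 90 = 1800.00, centroid at (10.00, 45.00).
horizontal leg: A = 150 × 22 = 3300.00, centroid at (95.00, 11.00).
gusset: A = ½·40·28 = 560.00, centroid at (33.33, 31.33).
ΣA = 5660.00 mm²
ΣAx_c = (1800.00)(10.00) + (3300.00)(95.00) + (560.00)(33.33) = 350166.67 mm³
ΣAy_c = (1800.00)(45.00) + (3300.00)(11.00) + (560.00)(31.33) = 134846.67 mm³
x_c = 350166.67 / 5660.00 = 61.87 mm
y_c = 134846.67 / 5660.00 = 23.82 mm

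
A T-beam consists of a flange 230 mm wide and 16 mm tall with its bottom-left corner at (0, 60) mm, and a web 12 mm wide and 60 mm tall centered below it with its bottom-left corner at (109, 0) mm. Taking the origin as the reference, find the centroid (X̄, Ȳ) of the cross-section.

web: A = 12 × 60 = 720.00, centroid at (115.00, 30.00).
flange: A = 230 × 16 = 3680.00, centroid at (115.00, 68.00).
ΣA = 4400.00 mm², ΣAX̄ = 506000.00 mm³, ΣAȲ = 271840.00 mm³.
X̄ = 506000.00/4400.00 = 115.00 mm; Ȳ = 271840.00/4400.00 = 61.78 mm.

X̄ = 115.00 mm, Ȳ = 61.78 mm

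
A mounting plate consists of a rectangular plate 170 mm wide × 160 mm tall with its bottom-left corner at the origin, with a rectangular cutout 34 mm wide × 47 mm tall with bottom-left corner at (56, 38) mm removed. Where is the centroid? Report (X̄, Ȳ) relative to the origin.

X̄ = 85.75 mm, Ȳ = 81.15 mm

Part | A | x̄ᵢ | ȳᵢ | A·x̄ᵢ | A·ȳᵢ
plate | 27200.00 | 85.00 | 80.00 | 2312000.00 | 2176000.00
hole | -1598.00 | 73.00 | 61.50 | -116654.00 | -98277.00
Σ | 25602.00 |  |  | 2195346.00 | 2077723.00
X̄ = 2195346.00 / 25602.00 = 85.75 mm
Ȳ = 2077723.00 / 25602.00 = 81.15 mm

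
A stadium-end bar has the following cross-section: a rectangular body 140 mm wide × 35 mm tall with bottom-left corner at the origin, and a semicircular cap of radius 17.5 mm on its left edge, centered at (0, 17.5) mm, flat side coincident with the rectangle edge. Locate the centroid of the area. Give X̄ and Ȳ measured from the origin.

X̄ = 63.08 mm, Ȳ = 17.50 mm

rectangular body: A = 140 × 35 = 4900.00, centroid at (70.00, 17.50).
semicircular end: A = ½π·17.5² = 481.06, centroid at (-7.43, 17.50).
ΣA = 5381.06 mm², ΣAX̄ = 339427.08 mm³, ΣAȲ = 94168.49 mm³.
X̄ = 339427.08/5381.06 = 63.08 mm; Ȳ = 94168.49/5381.06 = 17.50 mm.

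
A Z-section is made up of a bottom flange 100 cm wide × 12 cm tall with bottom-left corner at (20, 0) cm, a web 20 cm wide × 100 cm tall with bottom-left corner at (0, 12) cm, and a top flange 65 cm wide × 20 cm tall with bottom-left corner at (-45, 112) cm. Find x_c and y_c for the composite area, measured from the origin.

bottom flange: A = 100 × 12 = 1200.00, centroid at (70.00, 6.00).
web: A = 20 × 100 = 2000.00, centroid at (10.00, 62.00).
top flange: A = 65 × 20 = 1300.00, centroid at (-12.50, 122.00).
ΣA = 4500.00 cm²
ΣAx_c = (1200.00)(70.00) + (2000.00)(10.00) + (1300.00)(-12.50) = 87750.00 cm³
ΣAy_c = (1200.00)(6.00) + (2000.00)(62.00) + (1300.00)(122.00) = 289800.00 cm³
x_c = 87750.00 / 4500.00 = 19.50 cm
y_c = 289800.00 / 4500.00 = 64.40 cm

x_c = 19.50 cm, y_c = 64.40 cm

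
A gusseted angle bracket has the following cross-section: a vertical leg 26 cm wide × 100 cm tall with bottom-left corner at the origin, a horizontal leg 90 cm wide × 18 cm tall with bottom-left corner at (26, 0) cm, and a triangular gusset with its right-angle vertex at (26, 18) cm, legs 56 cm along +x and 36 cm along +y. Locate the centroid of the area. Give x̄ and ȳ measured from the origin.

Part | A | x̄ᵢ | ȳᵢ | A·x̄ᵢ | A·ȳᵢ
vertical leg | 2600.00 | 13.00 | 50.00 | 33800.00 | 130000.00
horizontal leg | 1620.00 | 71.00 | 9.00 | 115020.00 | 14580.00
gusset | 1008.00 | 44.67 | 30.00 | 45024.00 | 30240.00
Σ | 5228.00 |  |  | 193844.00 | 174820.00
x̄ = 193844.00 / 5228.00 = 37.08 cm
ȳ = 174820.00 / 5228.00 = 33.44 cm

x̄ = 37.08 cm, ȳ = 33.44 cm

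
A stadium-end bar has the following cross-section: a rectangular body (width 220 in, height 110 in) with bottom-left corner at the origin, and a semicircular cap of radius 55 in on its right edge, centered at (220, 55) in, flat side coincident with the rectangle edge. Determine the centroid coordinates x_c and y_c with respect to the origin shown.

rectangular body: A = 220 × 110 = 24200.00, centroid at (110.00, 55.00).
semicircular end: A = ½π·55² = 4751.66, centroid at (243.34, 55.00).
ΣA = 28951.66 in²
ΣAx_c = (24200.00)(110.00) + (4751.66)(243.34) = 3818281.62 in³
ΣAy_c = (24200.00)(55.00) + (4751.66)(55.00) = 1592341.24 in³
x_c = 3818281.62 / 28951.66 = 131.88 in
y_c = 1592341.24 / 28951.66 = 55.00 in

x_c = 131.88 in, y_c = 55.00 in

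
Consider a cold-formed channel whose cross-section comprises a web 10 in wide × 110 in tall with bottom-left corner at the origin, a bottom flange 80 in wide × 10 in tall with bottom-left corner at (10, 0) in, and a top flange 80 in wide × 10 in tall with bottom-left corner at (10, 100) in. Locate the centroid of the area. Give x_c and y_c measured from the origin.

x_c = 31.67 in, y_c = 55.00 in

Part | A | x̄ᵢ | ȳᵢ | A·x̄ᵢ | A·ȳᵢ
web | 1100.00 | 5.00 | 55.00 | 5500.00 | 60500.00
bottom flange | 800.00 | 50.00 | 5.00 | 40000.00 | 4000.00
top flange | 800.00 | 50.00 | 105.00 | 40000.00 | 84000.00
Σ | 2700.00 |  |  | 85500.00 | 148500.00
x_c = 85500.00 / 2700.00 = 31.67 in
y_c = 148500.00 / 2700.00 = 55.00 in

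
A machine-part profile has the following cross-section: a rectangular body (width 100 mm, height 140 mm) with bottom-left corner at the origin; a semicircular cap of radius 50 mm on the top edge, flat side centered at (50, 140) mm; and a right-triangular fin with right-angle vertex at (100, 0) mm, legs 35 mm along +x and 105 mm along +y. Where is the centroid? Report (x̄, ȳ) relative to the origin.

rectangular body: A = 100 × 140 = 14000.00, centroid at (50.00, 70.00).
semicircular top: A = ½π·50² = 3926.99, centroid at (50.00, 161.22).
triangular fin: A = ½·35·105 = 1837.50, centroid at (111.67, 35.00).
ΣA = 19764.49 mm²
ΣAx̄ = (14000.00)(50.00) + (3926.99)(50.00) + (1837.50)(111.67) = 1101537.04 mm³
ΣAȳ = (14000.00)(70.00) + (3926.99)(161.22) + (1837.50)(35.00) = 1677424.55 mm³
x̄ = 1101537.04 / 19764.49 = 55.73 mm
ȳ = 1677424.55 / 19764.49 = 84.87 mm

x̄ = 55.73 mm, ȳ = 84.87 mm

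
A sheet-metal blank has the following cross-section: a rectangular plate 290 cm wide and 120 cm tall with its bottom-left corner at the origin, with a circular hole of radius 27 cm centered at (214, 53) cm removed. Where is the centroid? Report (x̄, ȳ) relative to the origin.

x̄ = 140.14 cm, ȳ = 60.49 cm

plate: A = 290 × 120 = 34800.00, centroid at (145.00, 60.00).
hole: A = −π·27² = -2290.22, centroid at (214.00, 53.00).
ΣA = 32509.78 cm²
ΣAx̄ = (34800.00)(145.00) + (-2290.22)(214.00) = 4555892.70 cm³
ΣAȳ = (34800.00)(60.00) + (-2290.22)(53.00) = 1966618.28 cm³
x̄ = 4555892.70 / 32509.78 = 140.14 cm
ȳ = 1966618.28 / 32509.78 = 60.49 cm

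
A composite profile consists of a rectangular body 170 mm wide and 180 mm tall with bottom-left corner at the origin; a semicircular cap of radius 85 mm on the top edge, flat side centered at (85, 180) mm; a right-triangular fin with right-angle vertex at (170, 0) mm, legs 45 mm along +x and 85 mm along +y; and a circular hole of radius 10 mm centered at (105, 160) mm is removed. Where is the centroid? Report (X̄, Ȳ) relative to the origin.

X̄ = 89.25 mm, Ȳ = 119.64 mm

Part | A | x̄ᵢ | ȳᵢ | A·x̄ᵢ | A·ȳᵢ
rectangular body | 30600.00 | 85.00 | 90.00 | 2601000.00 | 2754000.00
semicircular top | 11349.00 | 85.00 | 216.08 | 964665.29 | 2452237.29
triangular fin | 1912.50 | 185.00 | 28.33 | 353812.50 | 54187.50
hole | -314.16 | 105.00 | 160.00 | -32986.72 | -50265.48
Σ | 43547.34 |  |  | 3886491.07 | 5210159.31
X̄ = 3886491.07 / 43547.34 = 89.25 mm
Ȳ = 5210159.31 / 43547.34 = 119.64 mm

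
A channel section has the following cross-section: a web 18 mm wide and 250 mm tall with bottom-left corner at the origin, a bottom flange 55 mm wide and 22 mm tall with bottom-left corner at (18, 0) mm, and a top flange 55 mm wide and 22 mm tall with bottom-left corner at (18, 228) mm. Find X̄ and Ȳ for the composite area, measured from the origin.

web: A = 18 × 250 = 4500.00, centroid at (9.00, 125.00).
bottom flange: A = 55 × 22 = 1210.00, centroid at (45.50, 11.00).
top flange: A = 55 × 22 = 1210.00, centroid at (45.50, 239.00).
ΣA = 6920.00 mm²
ΣAX̄ = (4500.00)(9.00) + (1210.00)(45.50) + (1210.00)(45.50) = 150610.00 mm³
ΣAȲ = (4500.00)(125.00) + (1210.00)(11.00) + (1210.00)(239.00) = 865000.00 mm³
X̄ = 150610.00 / 6920.00 = 21.76 mm
Ȳ = 865000.00 / 6920.00 = 125.00 mm

X̄ = 21.76 mm, Ȳ = 125.00 mm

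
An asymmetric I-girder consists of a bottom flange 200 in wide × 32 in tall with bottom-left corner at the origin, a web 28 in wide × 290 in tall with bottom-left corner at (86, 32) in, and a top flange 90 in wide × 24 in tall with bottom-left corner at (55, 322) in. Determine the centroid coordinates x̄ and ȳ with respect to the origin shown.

x̄ = 100.00 in, ȳ = 135.56 in

Part | A | x̄ᵢ | ȳᵢ | A·x̄ᵢ | A·ȳᵢ
bottom flange | 6400.00 | 100.00 | 16.00 | 640000.00 | 102400.00
web | 8120.00 | 100.00 | 177.00 | 812000.00 | 1437240.00
top flange | 2160.00 | 100.00 | 334.00 | 216000.00 | 721440.00
Σ | 16680.00 |  |  | 1668000.00 | 2261080.00
x̄ = 1668000.00 / 16680.00 = 100.00 in
ȳ = 2261080.00 / 16680.00 = 135.56 in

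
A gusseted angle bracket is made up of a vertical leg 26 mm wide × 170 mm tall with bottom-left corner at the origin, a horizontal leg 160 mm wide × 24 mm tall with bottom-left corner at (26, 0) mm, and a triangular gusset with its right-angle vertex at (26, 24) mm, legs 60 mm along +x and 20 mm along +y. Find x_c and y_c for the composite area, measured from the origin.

x_c = 55.54 mm, y_c = 49.68 mm

vertical leg: A = 26 × 170 = 4420.00, centroid at (13.00, 85.00).
horizontal leg: A = 160 × 24 = 3840.00, centroid at (106.00, 12.00).
gusset: A = ½·60·20 = 600.00, centroid at (46.00, 30.67).
ΣA = 8860.00 mm²
ΣAx_c = (4420.00)(13.00) + (3840.00)(106.00) + (600.00)(46.00) = 492100.00 mm³
ΣAy_c = (4420.00)(85.00) + (3840.00)(12.00) + (600.00)(30.67) = 440180.00 mm³
x_c = 492100.00 / 8860.00 = 55.54 mm
y_c = 440180.00 / 8860.00 = 49.68 mm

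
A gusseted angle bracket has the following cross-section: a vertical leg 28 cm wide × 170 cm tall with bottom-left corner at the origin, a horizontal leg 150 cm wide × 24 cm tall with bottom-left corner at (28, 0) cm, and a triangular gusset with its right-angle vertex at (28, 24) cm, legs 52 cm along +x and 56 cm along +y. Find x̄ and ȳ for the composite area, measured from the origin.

x̄ = 51.29 cm, ȳ = 51.95 cm

vertical leg: A = 28 × 170 = 4760.00, centroid at (14.00, 85.00).
horizontal leg: A = 150 × 24 = 3600.00, centroid at (103.00, 12.00).
gusset: A = ½·52·56 = 1456.00, centroid at (45.33, 42.67).
ΣA = 9816.00 cm², ΣAx̄ = 503445.33 cm³, ΣAȳ = 509922.67 cm³.
x̄ = 503445.33/9816.00 = 51.29 cm; ȳ = 509922.67/9816.00 = 51.95 cm.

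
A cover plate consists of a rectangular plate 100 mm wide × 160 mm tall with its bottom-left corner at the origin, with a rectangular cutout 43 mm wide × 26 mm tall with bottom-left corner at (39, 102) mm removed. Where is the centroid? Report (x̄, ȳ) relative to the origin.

Part | A | x̄ᵢ | ȳᵢ | A·x̄ᵢ | A·ȳᵢ
plate | 16000.00 | 50.00 | 80.00 | 800000.00 | 1280000.00
hole | -1118.00 | 60.50 | 115.00 | -67639.00 | -128570.00
Σ | 14882.00 |  |  | 732361.00 | 1151430.00
x̄ = 732361.00 / 14882.00 = 49.21 mm
ȳ = 1151430.00 / 14882.00 = 77.37 mm

x̄ = 49.21 mm, ȳ = 77.37 mm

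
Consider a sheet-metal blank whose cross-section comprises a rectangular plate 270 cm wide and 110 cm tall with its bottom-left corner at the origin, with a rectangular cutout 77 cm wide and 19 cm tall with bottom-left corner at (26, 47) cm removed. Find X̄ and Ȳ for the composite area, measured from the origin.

X̄ = 138.65 cm, Ȳ = 54.92 cm

Part | A | x̄ᵢ | ȳᵢ | A·x̄ᵢ | A·ȳᵢ
plate | 29700.00 | 135.00 | 55.00 | 4009500.00 | 1633500.00
hole | -1463.00 | 64.50 | 56.50 | -94363.50 | -82659.50
Σ | 28237.00 |  |  | 3915136.50 | 1550840.50
X̄ = 3915136.50 / 28237.00 = 138.65 cm
Ȳ = 1550840.50 / 28237.00 = 54.92 cm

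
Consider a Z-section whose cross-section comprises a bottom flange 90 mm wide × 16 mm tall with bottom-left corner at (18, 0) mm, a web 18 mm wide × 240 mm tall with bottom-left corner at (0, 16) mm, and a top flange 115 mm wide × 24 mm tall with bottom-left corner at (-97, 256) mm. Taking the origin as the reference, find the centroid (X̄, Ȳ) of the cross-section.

X̄ = 2.42 mm, Ȳ = 157.13 mm

bottom flange: A = 90 × 16 = 1440.00, centroid at (63.00, 8.00).
web: A = 18 × 240 = 4320.00, centroid at (9.00, 136.00).
top flange: A = 115 × 24 = 2760.00, centroid at (-39.50, 268.00).
ΣA = 8520.00 mm²
ΣAX̄ = (1440.00)(63.00) + (4320.00)(9.00) + (2760.00)(-39.50) = 20580.00 mm³
ΣAȲ = (1440.00)(8.00) + (4320.00)(136.00) + (2760.00)(268.00) = 1338720.00 mm³
X̄ = 20580.00 / 8520.00 = 2.42 mm
Ȳ = 1338720.00 / 8520.00 = 157.13 mm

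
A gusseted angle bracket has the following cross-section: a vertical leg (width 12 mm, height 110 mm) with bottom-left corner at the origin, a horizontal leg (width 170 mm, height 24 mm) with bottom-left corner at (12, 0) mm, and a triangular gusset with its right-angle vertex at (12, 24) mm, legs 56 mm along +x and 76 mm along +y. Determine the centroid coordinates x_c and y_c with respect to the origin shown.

vertical leg: A = 12 × 110 = 1320.00, centroid at (6.00, 55.00).
horizontal leg: A = 170 × 24 = 4080.00, centroid at (97.00, 12.00).
gusset: A = ½·56·76 = 2128.00, centroid at (30.67, 49.33).
ΣA = 7528.00 mm², ΣAx_c = 468938.67 mm³, ΣAy_c = 226541.33 mm³.
x_c = 468938.67/7528.00 = 62.29 mm; y_c = 226541.33/7528.00 = 30.09 mm.

x_c = 62.29 mm, y_c = 30.09 mm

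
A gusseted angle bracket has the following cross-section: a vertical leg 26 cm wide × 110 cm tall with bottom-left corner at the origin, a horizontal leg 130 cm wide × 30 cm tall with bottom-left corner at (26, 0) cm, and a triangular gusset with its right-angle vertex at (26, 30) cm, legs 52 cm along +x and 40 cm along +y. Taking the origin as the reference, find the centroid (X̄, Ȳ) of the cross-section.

vertical leg: A = 26 × 110 = 2860.00, centroid at (13.00, 55.00).
horizontal leg: A = 130 × 30 = 3900.00, centroid at (91.00, 15.00).
gusset: A = ½·52·40 = 1040.00, centroid at (43.33, 43.33).
ΣA = 7800.00 cm², ΣAX̄ = 437146.67 cm³, ΣAȲ = 260866.67 cm³.
X̄ = 437146.67/7800.00 = 56.04 cm; Ȳ = 260866.67/7800.00 = 33.44 cm.

X̄ = 56.04 cm, Ȳ = 33.44 cm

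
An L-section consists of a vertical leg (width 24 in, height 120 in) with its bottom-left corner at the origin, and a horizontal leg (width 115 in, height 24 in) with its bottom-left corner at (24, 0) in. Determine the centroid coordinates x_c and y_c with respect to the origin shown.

vertical leg: A = 24 × 120 = 2880.00, centroid at (12.00, 60.00).
horizontal leg: A = 115 × 24 = 2760.00, centroid at (81.50, 12.00).
ΣA = 5640.00 in²
ΣAx_c = (2880.00)(12.00) + (2760.00)(81.50) = 259500.00 in³
ΣAy_c = (2880.00)(60.00) + (2760.00)(12.00) = 205920.00 in³
x_c = 259500.00 / 5640.00 = 46.01 in
y_c = 205920.00 / 5640.00 = 36.51 in

x_c = 46.01 in, y_c = 36.51 in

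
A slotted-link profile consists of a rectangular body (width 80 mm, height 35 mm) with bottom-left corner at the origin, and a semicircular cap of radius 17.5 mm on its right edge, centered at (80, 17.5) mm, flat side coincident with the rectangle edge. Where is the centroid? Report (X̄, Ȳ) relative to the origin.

rectangular body: A = 80 × 35 = 2800.00, centroid at (40.00, 17.50).
semicircular end: A = ½π·17.5² = 481.06, centroid at (87.43, 17.50).
ΣA = 3281.06 mm²
ΣAX̄ = (2800.00)(40.00) + (481.06)(87.43) = 154057.43 mm³
ΣAȲ = (2800.00)(17.50) + (481.06)(17.50) = 57418.49 mm³
X̄ = 154057.43 / 3281.06 = 46.95 mm
Ȳ = 57418.49 / 3281.06 = 17.50 mm

X̄ = 46.95 mm, Ȳ = 17.50 mm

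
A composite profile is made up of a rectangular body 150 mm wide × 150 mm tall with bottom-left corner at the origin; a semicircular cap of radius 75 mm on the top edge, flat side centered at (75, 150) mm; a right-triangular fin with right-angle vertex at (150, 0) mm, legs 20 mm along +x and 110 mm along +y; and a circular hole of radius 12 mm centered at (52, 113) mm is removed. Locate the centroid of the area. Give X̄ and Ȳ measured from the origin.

X̄ = 78.13 mm, Ȳ = 102.66 mm

rectangular body: A = 150 × 150 = 22500.00, centroid at (75.00, 75.00).
semicircular top: A = ½π·75² = 8835.73, centroid at (75.00, 181.83).
triangular fin: A = ½·20·110 = 1100.00, centroid at (156.67, 36.67).
hole: A = −π·12² = -452.39, centroid at (52.00, 113.00).
ΣA = 31983.34 mm², ΣAX̄ = 2498988.79 mm³, ΣAȲ = 3283322.74 mm³.
X̄ = 2498988.79/31983.34 = 78.13 mm; Ȳ = 3283322.74/31983.34 = 102.66 mm.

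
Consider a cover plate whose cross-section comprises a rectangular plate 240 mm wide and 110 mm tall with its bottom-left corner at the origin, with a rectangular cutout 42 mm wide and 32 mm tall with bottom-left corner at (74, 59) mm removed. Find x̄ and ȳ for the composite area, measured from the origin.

x̄ = 121.34 mm, ȳ = 53.93 mm

Part | A | x̄ᵢ | ȳᵢ | A·x̄ᵢ | A·ȳᵢ
plate | 26400.00 | 120.00 | 55.00 | 3168000.00 | 1452000.00
hole | -1344.00 | 95.00 | 75.00 | -127680.00 | -100800.00
Σ | 25056.00 |  |  | 3040320.00 | 1351200.00
x̄ = 3040320.00 / 25056.00 = 121.34 mm
ȳ = 1351200.00 / 25056.00 = 53.93 mm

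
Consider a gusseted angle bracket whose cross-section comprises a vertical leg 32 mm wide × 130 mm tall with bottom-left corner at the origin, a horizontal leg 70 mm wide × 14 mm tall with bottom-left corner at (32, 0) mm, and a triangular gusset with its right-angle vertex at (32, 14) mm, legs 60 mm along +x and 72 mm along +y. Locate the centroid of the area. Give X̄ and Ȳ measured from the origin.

X̄ = 33.50 mm, Ȳ = 49.22 mm

vertical leg: A = 32 × 130 = 4160.00, centroid at (16.00, 65.00).
horizontal leg: A = 70 × 14 = 980.00, centroid at (67.00, 7.00).
gusset: A = ½·60·72 = 2160.00, centroid at (52.00, 38.00).
ΣA = 7300.00 mm², ΣAX̄ = 244540.00 mm³, ΣAȲ = 359340.00 mm³.
X̄ = 244540.00/7300.00 = 33.50 mm; Ȳ = 359340.00/7300.00 = 49.22 mm.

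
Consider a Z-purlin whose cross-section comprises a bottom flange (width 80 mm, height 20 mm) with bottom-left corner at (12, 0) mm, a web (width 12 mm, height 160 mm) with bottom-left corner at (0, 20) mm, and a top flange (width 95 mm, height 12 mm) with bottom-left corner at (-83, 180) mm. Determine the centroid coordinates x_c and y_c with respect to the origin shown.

Part | A | x̄ᵢ | ȳᵢ | A·x̄ᵢ | A·ȳᵢ
bottom flange | 1600.00 | 52.00 | 10.00 | 83200.00 | 16000.00
web | 1920.00 | 6.00 | 100.00 | 11520.00 | 192000.00
top flange | 1140.00 | -35.50 | 186.00 | -40470.00 | 212040.00
Σ | 4660.00 |  |  | 54250.00 | 420040.00
x_c = 54250.00 / 4660.00 = 11.64 mm
y_c = 420040.00 / 4660.00 = 90.14 mm

x_c = 11.64 mm, y_c = 90.14 mm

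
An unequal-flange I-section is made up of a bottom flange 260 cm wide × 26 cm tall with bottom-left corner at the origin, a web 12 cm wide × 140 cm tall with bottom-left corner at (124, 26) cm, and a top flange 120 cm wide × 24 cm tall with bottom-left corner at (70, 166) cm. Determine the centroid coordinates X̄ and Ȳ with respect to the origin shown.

bottom flange: A = 260 × 26 = 6760.00, centroid at (130.00, 13.00).
web: A = 12 × 140 = 1680.00, centroid at (130.00, 96.00).
top flange: A = 120 × 24 = 2880.00, centroid at (130.00, 178.00).
ΣA = 11320.00 cm², ΣAX̄ = 1471600.00 cm³, ΣAȲ = 761800.00 cm³.
X̄ = 1471600.00/11320.00 = 130.00 cm; Ȳ = 761800.00/11320.00 = 67.30 cm.

X̄ = 130.00 cm, Ȳ = 67.30 cm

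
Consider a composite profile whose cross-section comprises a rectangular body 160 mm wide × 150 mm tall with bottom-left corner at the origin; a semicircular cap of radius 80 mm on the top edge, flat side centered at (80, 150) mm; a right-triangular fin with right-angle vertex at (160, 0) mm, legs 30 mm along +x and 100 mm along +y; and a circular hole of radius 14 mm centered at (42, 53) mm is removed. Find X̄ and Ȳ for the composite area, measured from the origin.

X̄ = 84.53 mm, Ȳ = 104.95 mm

rectangular body: A = 160 × 150 = 24000.00, centroid at (80.00, 75.00).
semicircular top: A = ½π·80² = 10053.10, centroid at (80.00, 183.95).
triangular fin: A = ½·30·100 = 1500.00, centroid at (170.00, 33.33).
hole: A = −π·14² = -615.75, centroid at (42.00, 53.00).
ΣA = 34937.34 mm²
ΣAX̄ = (24000.00)(80.00) + (10053.10)(80.00) + (1500.00)(170.00) + (-615.75)(42.00) = 2953386.13 mm³
ΣAȲ = (24000.00)(75.00) + (10053.10)(183.95) + (1500.00)(33.33) + (-615.75)(53.00) = 3666662.94 mm³
X̄ = 2953386.13 / 34937.34 = 84.53 mm
Ȳ = 3666662.94 / 34937.34 = 104.95 mm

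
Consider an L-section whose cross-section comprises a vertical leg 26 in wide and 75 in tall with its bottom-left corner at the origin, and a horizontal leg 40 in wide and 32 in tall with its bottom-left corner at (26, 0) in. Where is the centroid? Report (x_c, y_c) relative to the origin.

x_c = 26.08 in, y_c = 28.98 in

vertical leg: A = 26 × 75 = 1950.00, centroid at (13.00, 37.50).
horizontal leg: A = 40 × 32 = 1280.00, centroid at (46.00, 16.00).
ΣA = 3230.00 in²
ΣAx_c = (1950.00)(13.00) + (1280.00)(46.00) = 84230.00 in³
ΣAy_c = (1950.00)(37.50) + (1280.00)(16.00) = 93605.00 in³
x_c = 84230.00 / 3230.00 = 26.08 in
y_c = 93605.00 / 3230.00 = 28.98 in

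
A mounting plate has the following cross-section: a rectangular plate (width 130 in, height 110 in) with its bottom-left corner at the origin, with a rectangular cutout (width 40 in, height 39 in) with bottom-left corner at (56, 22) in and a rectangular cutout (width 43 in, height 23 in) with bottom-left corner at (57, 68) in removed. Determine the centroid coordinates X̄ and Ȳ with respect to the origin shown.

X̄ = 62.40 in, Ȳ = 54.73 in

Part | A | x̄ᵢ | ȳᵢ | A·x̄ᵢ | A·ȳᵢ
plate | 14300.00 | 65.00 | 55.00 | 929500.00 | 786500.00
hole 1 | -1560.00 | 76.00 | 41.50 | -118560.00 | -64740.00
hole 2 | -989.00 | 78.50 | 79.50 | -77636.50 | -78625.50
Σ | 11751.00 |  |  | 733303.50 | 643134.50
X̄ = 733303.50 / 11751.00 = 62.40 in
Ȳ = 643134.50 / 11751.00 = 54.73 in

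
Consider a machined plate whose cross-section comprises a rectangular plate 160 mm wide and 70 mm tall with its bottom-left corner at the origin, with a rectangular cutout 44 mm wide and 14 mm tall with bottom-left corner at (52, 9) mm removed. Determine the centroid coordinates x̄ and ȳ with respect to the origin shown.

x̄ = 80.35 mm, ȳ = 36.11 mm

plate: A = 160 × 70 = 11200.00, centroid at (80.00, 35.00).
hole: A = −(44 × 14) = -616.00, centroid at (74.00, 16.00).
ΣA = 10584.00 mm²
ΣAx̄ = (11200.00)(80.00) + (-616.00)(74.00) = 850416.00 mm³
ΣAȳ = (11200.00)(35.00) + (-616.00)(16.00) = 382144.00 mm³
x̄ = 850416.00 / 10584.00 = 80.35 mm
ȳ = 382144.00 / 10584.00 = 36.11 mm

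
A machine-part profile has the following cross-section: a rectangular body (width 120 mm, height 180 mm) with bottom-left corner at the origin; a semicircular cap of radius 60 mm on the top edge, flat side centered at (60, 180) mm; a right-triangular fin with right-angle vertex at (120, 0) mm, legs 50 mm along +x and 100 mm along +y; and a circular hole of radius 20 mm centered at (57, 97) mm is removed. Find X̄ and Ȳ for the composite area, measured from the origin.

rectangular body: A = 120 × 180 = 21600.00, centroid at (60.00, 90.00).
semicircular top: A = ½π·60² = 5654.87, centroid at (60.00, 205.46).
triangular fin: A = ½·50·100 = 2500.00, centroid at (136.67, 33.33).
hole: A = −π·20² = -1256.64, centroid at (57.00, 97.00).
ΣA = 28498.23 mm²
ΣAX̄ = (21600.00)(60.00) + (5654.87)(60.00) + (2500.00)(136.67) + (-1256.64)(57.00) = 1905330.36 mm³
ΣAȲ = (21600.00)(90.00) + (5654.87)(205.46) + (2500.00)(33.33) + (-1256.64)(97.00) = 3067315.56 mm³
X̄ = 1905330.36 / 28498.23 = 66.86 mm
Ȳ = 3067315.56 / 28498.23 = 107.63 mm

X̄ = 66.86 mm, Ȳ = 107.63 mm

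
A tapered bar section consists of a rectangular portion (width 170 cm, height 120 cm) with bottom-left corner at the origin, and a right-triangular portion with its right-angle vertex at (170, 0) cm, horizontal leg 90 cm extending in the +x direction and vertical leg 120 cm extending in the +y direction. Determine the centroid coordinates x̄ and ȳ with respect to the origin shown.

rectangular portion: A = 170 × 120 = 20400.00, centroid at (85.00, 60.00).
triangular portion: A = ½·90·120 = 5400.00, centroid at (200.00, 40.00).
ΣA = 25800.00 cm²
ΣAx̄ = (20400.00)(85.00) + (5400.00)(200.00) = 2814000.00 cm³
ΣAȳ = (20400.00)(60.00) + (5400.00)(40.00) = 1440000.00 cm³
x̄ = 2814000.00 / 25800.00 = 109.07 cm
ȳ = 1440000.00 / 25800.00 = 55.81 cm

x̄ = 109.07 cm, ȳ = 55.81 cm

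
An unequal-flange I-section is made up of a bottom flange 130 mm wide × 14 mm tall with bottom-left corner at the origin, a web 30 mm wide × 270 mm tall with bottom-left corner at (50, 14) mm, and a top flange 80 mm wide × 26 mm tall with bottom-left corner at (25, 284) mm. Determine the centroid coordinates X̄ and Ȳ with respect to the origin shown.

X̄ = 65.00 mm, Ȳ = 153.12 mm

bottom flange: A = 130 × 14 = 1820.00, centroid at (65.00, 7.00).
web: A = 30 × 270 = 8100.00, centroid at (65.00, 149.00).
top flange: A = 80 × 26 = 2080.00, centroid at (65.00, 297.00).
ΣA = 12000.00 mm²
ΣAX̄ = (1820.00)(65.00) + (8100.00)(65.00) + (2080.00)(65.00) = 780000.00 mm³
ΣAȲ = (1820.00)(7.00) + (8100.00)(149.00) + (2080.00)(297.00) = 1837400.00 mm³
X̄ = 780000.00 / 12000.00 = 65.00 mm
Ȳ = 1837400.00 / 12000.00 = 153.12 mm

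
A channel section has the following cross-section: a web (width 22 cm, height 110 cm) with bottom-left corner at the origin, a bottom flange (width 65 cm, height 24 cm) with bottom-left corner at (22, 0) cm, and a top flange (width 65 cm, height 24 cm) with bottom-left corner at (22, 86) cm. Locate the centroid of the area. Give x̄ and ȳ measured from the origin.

web: A = 22 × 110 = 2420.00, centroid at (11.00, 55.00).
bottom flange: A = 65 × 24 = 1560.00, centroid at (54.50, 12.00).
top flange: A = 65 × 24 = 1560.00, centroid at (54.50, 98.00).
ΣA = 5540.00 cm²
ΣAx̄ = (2420.00)(11.00) + (1560.00)(54.50) + (1560.00)(54.50) = 196660.00 cm³
ΣAȳ = (2420.00)(55.00) + (1560.00)(12.00) + (1560.00)(98.00) = 304700.00 cm³
x̄ = 196660.00 / 5540.00 = 35.50 cm
ȳ = 304700.00 / 5540.00 = 55.00 cm

x̄ = 35.50 cm, ȳ = 55.00 cm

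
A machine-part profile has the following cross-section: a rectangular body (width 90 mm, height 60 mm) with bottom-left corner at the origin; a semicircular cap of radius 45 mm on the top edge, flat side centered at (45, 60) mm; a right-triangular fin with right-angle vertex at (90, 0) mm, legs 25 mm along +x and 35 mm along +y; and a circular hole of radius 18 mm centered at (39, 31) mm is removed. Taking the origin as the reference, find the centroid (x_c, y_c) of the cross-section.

x_c = 48.68 mm, y_c = 48.39 mm

rectangular body: A = 90 × 60 = 5400.00, centroid at (45.00, 30.00).
semicircular top: A = ½π·45² = 3180.86, centroid at (45.00, 79.10).
triangular fin: A = ½·25·35 = 437.50, centroid at (98.33, 11.67).
hole: A = −π·18² = -1017.88, centroid at (39.00, 31.00).
ΣA = 8000.49 mm², ΣAx_c = 389462.48 mm³, ΣAy_c = 387151.76 mm³.
x_c = 389462.48/8000.49 = 48.68 mm; y_c = 387151.76/8000.49 = 48.39 mm.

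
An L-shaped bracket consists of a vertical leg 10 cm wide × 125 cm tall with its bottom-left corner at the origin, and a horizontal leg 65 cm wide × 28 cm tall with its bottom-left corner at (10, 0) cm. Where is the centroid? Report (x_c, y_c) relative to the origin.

x_c = 27.23 cm, y_c = 33.75 cm

Part | A | x̄ᵢ | ȳᵢ | A·x̄ᵢ | A·ȳᵢ
vertical leg | 1250.00 | 5.00 | 62.50 | 6250.00 | 78125.00
horizontal leg | 1820.00 | 42.50 | 14.00 | 77350.00 | 25480.00
Σ | 3070.00 |  |  | 83600.00 | 103605.00
x_c = 83600.00 / 3070.00 = 27.23 cm
y_c = 103605.00 / 3070.00 = 33.75 cm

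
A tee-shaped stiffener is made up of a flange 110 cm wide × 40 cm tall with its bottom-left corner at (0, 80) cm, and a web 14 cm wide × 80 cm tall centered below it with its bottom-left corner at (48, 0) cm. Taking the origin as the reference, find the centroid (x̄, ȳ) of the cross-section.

x̄ = 55.00 cm, ȳ = 87.83 cm

web: A = 14 × 80 = 1120.00, centroid at (55.00, 40.00).
flange: A = 110 × 40 = 4400.00, centroid at (55.00, 100.00).
ΣA = 5520.00 cm²
ΣAx̄ = (1120.00)(55.00) + (4400.00)(55.00) = 303600.00 cm³
ΣAȳ = (1120.00)(40.00) + (4400.00)(100.00) = 484800.00 cm³
x̄ = 303600.00 / 5520.00 = 55.00 cm
ȳ = 484800.00 / 5520.00 = 87.83 cm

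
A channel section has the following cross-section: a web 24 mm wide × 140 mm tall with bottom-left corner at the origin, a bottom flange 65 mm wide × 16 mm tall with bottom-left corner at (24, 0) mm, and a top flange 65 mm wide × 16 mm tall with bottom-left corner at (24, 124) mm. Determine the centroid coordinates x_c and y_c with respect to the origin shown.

web: A = 24 × 140 = 3360.00, centroid at (12.00, 70.00).
bottom flange: A = 65 × 16 = 1040.00, centroid at (56.50, 8.00).
top flange: A = 65 × 16 = 1040.00, centroid at (56.50, 132.00).
ΣA = 5440.00 mm²
ΣAx_c = (3360.00)(12.00) + (1040.00)(56.50) + (1040.00)(56.50) = 157840.00 mm³
ΣAy_c = (3360.00)(70.00) + (1040.00)(8.00) + (1040.00)(132.00) = 380800.00 mm³
x_c = 157840.00 / 5440.00 = 29.01 mm
y_c = 380800.00 / 5440.00 = 70.00 mm

x_c = 29.01 mm, y_c = 70.00 mm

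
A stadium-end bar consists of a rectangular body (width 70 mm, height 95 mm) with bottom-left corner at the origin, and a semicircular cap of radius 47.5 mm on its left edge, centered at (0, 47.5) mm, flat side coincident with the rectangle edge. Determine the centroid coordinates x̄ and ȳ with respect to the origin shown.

x̄ = 15.82 mm, ȳ = 47.50 mm

Part | A | x̄ᵢ | ȳᵢ | A·x̄ᵢ | A·ȳᵢ
rectangular body | 6650.00 | 35.00 | 47.50 | 232750.00 | 315875.00
semicircular end | 3544.11 | -20.16 | 47.50 | -71447.92 | 168345.19
Σ | 10194.11 |  |  | 161302.08 | 484220.19
x̄ = 161302.08 / 10194.11 = 15.82 mm
ȳ = 484220.19 / 10194.11 = 47.50 mm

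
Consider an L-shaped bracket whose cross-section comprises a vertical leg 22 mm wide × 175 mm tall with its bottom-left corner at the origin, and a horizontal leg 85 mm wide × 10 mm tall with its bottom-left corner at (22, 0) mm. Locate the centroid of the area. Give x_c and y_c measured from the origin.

Part | A | x̄ᵢ | ȳᵢ | A·x̄ᵢ | A·ȳᵢ
vertical leg | 3850.00 | 11.00 | 87.50 | 42350.00 | 336875.00
horizontal leg | 850.00 | 64.50 | 5.00 | 54825.00 | 4250.00
Σ | 4700.00 |  |  | 97175.00 | 341125.00
x_c = 97175.00 / 4700.00 = 20.68 mm
y_c = 341125.00 / 4700.00 = 72.58 mm

x_c = 20.68 mm, y_c = 72.58 mm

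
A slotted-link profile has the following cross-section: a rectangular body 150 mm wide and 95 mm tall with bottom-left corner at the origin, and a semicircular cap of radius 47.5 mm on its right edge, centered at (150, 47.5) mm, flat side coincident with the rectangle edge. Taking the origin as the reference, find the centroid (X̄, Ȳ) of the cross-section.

Part | A | x̄ᵢ | ȳᵢ | A·x̄ᵢ | A·ȳᵢ
rectangular body | 14250.00 | 75.00 | 47.50 | 1068750.00 | 676875.00
semicircular end | 3544.11 | 170.16 | 47.50 | 603064.30 | 168345.19
Σ | 17794.11 |  |  | 1671814.30 | 845220.19
X̄ = 1671814.30 / 17794.11 = 93.95 mm
Ȳ = 845220.19 / 17794.11 = 47.50 mm

X̄ = 93.95 mm, Ȳ = 47.50 mm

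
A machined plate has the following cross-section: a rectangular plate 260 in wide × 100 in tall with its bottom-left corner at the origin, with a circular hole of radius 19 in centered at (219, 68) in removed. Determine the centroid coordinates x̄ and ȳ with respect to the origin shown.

x̄ = 125.94 in, ȳ = 49.18 in

Part | A | x̄ᵢ | ȳᵢ | A·x̄ᵢ | A·ȳᵢ
plate | 26000.00 | 130.00 | 50.00 | 3380000.00 | 1300000.00
hole | -1134.11 | 219.00 | 68.00 | -248371.17 | -77119.82
Σ | 24865.89 |  |  | 3131628.83 | 1222880.18
x̄ = 3131628.83 / 24865.89 = 125.94 in
ȳ = 1222880.18 / 24865.89 = 49.18 in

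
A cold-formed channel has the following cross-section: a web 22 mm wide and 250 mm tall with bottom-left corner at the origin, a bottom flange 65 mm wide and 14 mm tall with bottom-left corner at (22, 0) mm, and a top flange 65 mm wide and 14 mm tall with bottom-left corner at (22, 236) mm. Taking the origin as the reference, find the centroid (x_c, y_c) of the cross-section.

x_c = 21.82 mm, y_c = 125.00 mm

Part | A | x̄ᵢ | ȳᵢ | A·x̄ᵢ | A·ȳᵢ
web | 5500.00 | 11.00 | 125.00 | 60500.00 | 687500.00
bottom flange | 910.00 | 54.50 | 7.00 | 49595.00 | 6370.00
top flange | 910.00 | 54.50 | 243.00 | 49595.00 | 221130.00
Σ | 7320.00 |  |  | 159690.00 | 915000.00
x_c = 159690.00 / 7320.00 = 21.82 mm
y_c = 915000.00 / 7320.00 = 125.00 mm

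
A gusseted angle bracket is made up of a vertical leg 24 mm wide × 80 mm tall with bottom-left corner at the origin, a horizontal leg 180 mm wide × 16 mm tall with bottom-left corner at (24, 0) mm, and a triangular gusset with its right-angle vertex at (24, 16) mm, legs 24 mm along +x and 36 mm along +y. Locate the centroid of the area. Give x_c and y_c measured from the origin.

x_c = 69.80 mm, y_c = 21.39 mm

vertical leg: A = 24 × 80 = 1920.00, centroid at (12.00, 40.00).
horizontal leg: A = 180 × 16 = 2880.00, centroid at (114.00, 8.00).
gusset: A = ½·24·36 = 432.00, centroid at (32.00, 28.00).
ΣA = 5232.00 mm²
ΣAx_c = (1920.00)(12.00) + (2880.00)(114.00) + (432.00)(32.00) = 365184.00 mm³
ΣAy_c = (1920.00)(40.00) + (2880.00)(8.00) + (432.00)(28.00) = 111936.00 mm³
x_c = 365184.00 / 5232.00 = 69.80 mm
y_c = 111936.00 / 5232.00 = 21.39 mm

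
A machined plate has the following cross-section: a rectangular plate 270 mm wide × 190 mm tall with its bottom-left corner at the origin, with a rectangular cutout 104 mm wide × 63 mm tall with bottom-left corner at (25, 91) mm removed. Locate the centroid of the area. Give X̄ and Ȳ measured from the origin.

plate: A = 270 × 190 = 51300.00, centroid at (135.00, 95.00).
hole: A = −(104 × 63) = -6552.00, centroid at (77.00, 122.50).
ΣA = 44748.00 mm²
ΣAX̄ = (51300.00)(135.00) + (-6552.00)(77.00) = 6420996.00 mm³
ΣAȲ = (51300.00)(95.00) + (-6552.00)(122.50) = 4070880.00 mm³
X̄ = 6420996.00 / 44748.00 = 143.49 mm
Ȳ = 4070880.00 / 44748.00 = 90.97 mm

X̄ = 143.49 mm, Ȳ = 90.97 mm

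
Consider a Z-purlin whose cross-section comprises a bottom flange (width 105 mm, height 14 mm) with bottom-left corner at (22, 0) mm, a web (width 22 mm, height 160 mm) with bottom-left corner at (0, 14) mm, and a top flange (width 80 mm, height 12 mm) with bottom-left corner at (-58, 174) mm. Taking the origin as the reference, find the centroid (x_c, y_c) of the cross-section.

bottom flange: A = 105 × 14 = 1470.00, centroid at (74.50, 7.00).
web: A = 22 × 160 = 3520.00, centroid at (11.00, 94.00).
top flange: A = 80 × 12 = 960.00, centroid at (-18.00, 180.00).
ΣA = 5950.00 mm²
ΣAx_c = (1470.00)(74.50) + (3520.00)(11.00) + (960.00)(-18.00) = 130955.00 mm³
ΣAy_c = (1470.00)(7.00) + (3520.00)(94.00) + (960.00)(180.00) = 513970.00 mm³
x_c = 130955.00 / 5950.00 = 22.01 mm
y_c = 513970.00 / 5950.00 = 86.38 mm

x_c = 22.01 mm, y_c = 86.38 mm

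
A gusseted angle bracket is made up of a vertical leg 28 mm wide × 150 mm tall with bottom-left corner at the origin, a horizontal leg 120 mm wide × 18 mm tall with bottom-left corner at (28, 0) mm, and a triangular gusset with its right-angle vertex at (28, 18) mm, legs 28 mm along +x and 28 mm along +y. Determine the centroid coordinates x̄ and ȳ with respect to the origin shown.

x̄ = 39.03 mm, ȳ = 51.12 mm

vertical leg: A = 28 × 150 = 4200.00, centroid at (14.00, 75.00).
horizontal leg: A = 120 × 18 = 2160.00, centroid at (88.00, 9.00).
gusset: A = ½·28·28 = 392.00, centroid at (37.33, 27.33).
ΣA = 6752.00 mm²
ΣAx̄ = (4200.00)(14.00) + (2160.00)(88.00) + (392.00)(37.33) = 263514.67 mm³
ΣAȳ = (4200.00)(75.00) + (2160.00)(9.00) + (392.00)(27.33) = 345154.67 mm³
x̄ = 263514.67 / 6752.00 = 39.03 mm
ȳ = 345154.67 / 6752.00 = 51.12 mm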